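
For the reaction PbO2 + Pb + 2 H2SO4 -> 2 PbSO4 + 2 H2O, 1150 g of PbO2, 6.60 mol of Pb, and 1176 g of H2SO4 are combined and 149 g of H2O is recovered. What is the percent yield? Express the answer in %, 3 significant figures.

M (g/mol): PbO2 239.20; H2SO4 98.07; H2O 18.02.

n(PbO2) = 1150 / 239.20 = 4.808 mol
n(Pb) = 6.600 mol
n(H2SO4) = 1176 / 98.07 = 11.99 mol
n/ν for PbO2 = 4.808/1 = 4.808
n/ν for Pb = 6.600/1 = 6.600
n/ν for H2SO4 = 11.99/2 = 5.995
Smallest n/ν is PbO2 → limiting reagent.
theoretical n(H2O) = (2/1) × 4.808 = 9.616 mol → 173.3 g
% yield = 149 / 173.3 × 100 = 85.98 %

86.0 %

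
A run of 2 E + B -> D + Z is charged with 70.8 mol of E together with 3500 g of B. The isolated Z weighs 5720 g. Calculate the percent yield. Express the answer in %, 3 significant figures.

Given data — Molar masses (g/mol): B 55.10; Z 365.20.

n(E) = 70.80 mol
n(B) = 3500 / 55.10 = 63.52 mol
n/ν for E = 70.80/2 = 35.40
n/ν for B = 63.52/1 = 63.52
Smallest n/ν is E → limiting reagent.
theoretical n(Z) = (1/2) × 70.80 = 35.40 mol → 12930 g
% yield = 5720 / 12930 × 100 = 44.24 %

44.2 %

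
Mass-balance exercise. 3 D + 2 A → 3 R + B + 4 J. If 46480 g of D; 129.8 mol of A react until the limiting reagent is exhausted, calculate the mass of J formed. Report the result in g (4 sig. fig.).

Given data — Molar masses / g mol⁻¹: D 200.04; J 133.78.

n(D) = 46480 / 200.04 = 232.4 mol
n(A) = 129.8 mol
n/ν for D = 232.4/3 = 77.47
n/ν for A = 129.8/2 = 64.90
Smallest n/ν is A → limiting reagent.
n(J) = (4/2) × 129.8 = 259.6 mol
mass = 259.6 × 133.78 = 34730 g

34730 g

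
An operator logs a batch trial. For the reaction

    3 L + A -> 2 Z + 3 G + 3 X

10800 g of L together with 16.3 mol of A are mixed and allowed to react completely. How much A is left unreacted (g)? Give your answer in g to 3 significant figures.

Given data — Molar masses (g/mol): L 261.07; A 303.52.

762 g

n(L) = 10800 / 261.07 = 41.37 mol
n(A) = 16.30 mol
n/ν → L: 13.79, A: 16.30; L is limiting.
A consumed = (1/3) × 41.37 = 13.79 mol
A remaining = 16.30 − 13.79 = 2.510 mol
mass = 2.510 × 303.52 = 761.8 g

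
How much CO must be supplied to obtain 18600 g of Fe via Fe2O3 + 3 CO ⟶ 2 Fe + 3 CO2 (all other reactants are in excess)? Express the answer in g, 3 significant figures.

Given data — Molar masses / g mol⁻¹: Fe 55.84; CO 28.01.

14000 g

n(Fe) = 18600 / 55.84 = 333.1 mol
n(CO) = (3/2) × 333.1 = 499.7 mol
mass = 499.7 × 28.01 = 14000 g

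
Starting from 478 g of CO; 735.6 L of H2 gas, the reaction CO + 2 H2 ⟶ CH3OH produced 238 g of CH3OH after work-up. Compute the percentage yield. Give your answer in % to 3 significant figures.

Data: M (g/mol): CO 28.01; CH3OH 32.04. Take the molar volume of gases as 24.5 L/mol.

n(CO) = 478.0 / 28.01 = 17.07 mol
n(H2) = 735.6 / 24.5 = 30.02 mol
n/ν for CO = 17.07/1 = 17.07
n/ν for H2 = 30.02/2 = 15.01
Smallest n/ν is H2 → limiting reagent.
theoretical n(CH3OH) = (1/2) × 30.02 = 15.01 mol → 480.9 g
% yield = 238 / 480.9 × 100 = 49.49 %

49.5 %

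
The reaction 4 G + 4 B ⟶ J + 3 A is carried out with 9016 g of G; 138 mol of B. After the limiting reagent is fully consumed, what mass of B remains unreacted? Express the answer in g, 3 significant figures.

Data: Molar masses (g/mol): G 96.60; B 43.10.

n(G) = 9016 / 96.60 = 93.33 mol
n(B) = 138.0 mol
n/ν for G = 93.33/4 = 23.33
n/ν for B = 138.0/4 = 34.50
Smallest n/ν is G → limiting reagent.
B consumed = (4/4) × 93.33 = 93.33 mol
B remaining = 138.0 − 93.33 = 44.67 mol
mass = 44.67 × 43.10 = 1925 g

1930 g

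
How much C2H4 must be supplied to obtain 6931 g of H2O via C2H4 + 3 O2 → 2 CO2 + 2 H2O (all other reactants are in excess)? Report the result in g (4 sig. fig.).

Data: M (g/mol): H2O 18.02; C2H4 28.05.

n(H2O) = 6931 / 18.02 = 384.6 mol
n(C2H4) = (1/2) × 384.6 = 192.3 mol
mass = 192.3 × 28.05 = 5394 g

5394 g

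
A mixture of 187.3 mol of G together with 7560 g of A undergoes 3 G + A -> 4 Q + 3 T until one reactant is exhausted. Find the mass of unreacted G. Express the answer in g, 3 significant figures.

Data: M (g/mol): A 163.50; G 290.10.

n(G) = 187.3 mol
n(A) = 7560 / 163.50 = 46.24 mol
n/ν → G: 62.43, A: 46.24; A is limiting.
G consumed = (3/1) × 46.24 = 138.7 mol
G remaining = 187.3 − 138.7 = 48.60 mol
mass = 48.60 × 290.10 = 14100 g

14100 g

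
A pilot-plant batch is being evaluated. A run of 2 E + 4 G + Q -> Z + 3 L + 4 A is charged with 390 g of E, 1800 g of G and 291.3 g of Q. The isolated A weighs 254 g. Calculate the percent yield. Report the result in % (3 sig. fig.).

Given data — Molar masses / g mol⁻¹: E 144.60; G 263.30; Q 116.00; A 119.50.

n(E) = 390.0 / 144.60 = 2.697 mol
n(G) = 1800 / 263.30 = 6.836 mol
n(Q) = 291.3 / 116.00 = 2.511 mol
n/ν → E: 1.349, G: 1.709, Q: 2.511; E is limiting.
theoretical n(A) = (4/2) × 2.697 = 5.394 mol → 644.6 g
% yield = 254 / 644.6 × 100 = 39.40 %

39.4 %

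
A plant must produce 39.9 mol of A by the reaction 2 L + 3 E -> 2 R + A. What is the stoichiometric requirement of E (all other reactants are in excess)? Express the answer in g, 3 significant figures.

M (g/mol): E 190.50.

22800 g

n(A) = 39.90 mol
n(E) = (3/1) × 39.90 = 119.7 mol
mass = 119.7 × 190.50 = 22800 g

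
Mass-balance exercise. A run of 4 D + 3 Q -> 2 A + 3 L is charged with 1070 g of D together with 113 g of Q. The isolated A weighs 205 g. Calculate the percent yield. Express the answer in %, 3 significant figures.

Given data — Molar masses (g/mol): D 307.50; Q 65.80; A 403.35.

44.4 %

n(D) = 1070 / 307.50 = 3.480 mol
n(Q) = 113.0 / 65.80 = 1.717 mol
n/ν for D = 3.480/4 = 0.8700
n/ν for Q = 1.717/3 = 0.5723
Smallest n/ν is Q → limiting reagent.
theoretical n(A) = (2/3) × 1.717 = 1.145 mol → 461.8 g
% yield = 205 / 461.8 × 100 = 44.39 %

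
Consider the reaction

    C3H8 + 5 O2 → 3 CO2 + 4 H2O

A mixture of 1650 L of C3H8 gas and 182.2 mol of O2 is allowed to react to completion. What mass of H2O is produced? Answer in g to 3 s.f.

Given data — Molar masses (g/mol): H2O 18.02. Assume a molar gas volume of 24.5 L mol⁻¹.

2630 g

n(C3H8) = 1650 / 24.5 = 67.35 mol
n(O2) = 182.2 mol
n/ν → C3H8: 67.35, O2: 36.44; O2 is limiting.
n(H2O) = (4/5) × 182.2 = 145.8 mol
mass = 145.8 × 18.02 = 2627 g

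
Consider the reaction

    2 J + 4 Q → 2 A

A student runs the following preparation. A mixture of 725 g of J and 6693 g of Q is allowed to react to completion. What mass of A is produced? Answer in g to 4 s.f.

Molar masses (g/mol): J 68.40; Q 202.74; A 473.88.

n(J) = 725.0 / 68.40 = 10.60 mol
n(Q) = 6693 / 202.74 = 33.01 mol
n/ν for J = 10.60/2 = 5.300
n/ν for Q = 33.01/4 = 8.253
Smallest n/ν is J → limiting reagent.
n(A) = (2/2) × 10.60 = 10.60 mol
mass = 10.60 × 473.88 = 5023 g

5023 g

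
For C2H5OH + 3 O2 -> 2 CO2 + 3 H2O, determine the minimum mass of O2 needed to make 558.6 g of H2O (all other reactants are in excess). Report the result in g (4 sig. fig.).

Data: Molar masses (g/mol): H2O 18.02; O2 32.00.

n(H2O) = 558.6 / 18.02 = 31.00 mol
n(O2) = (3/3) × 31.00 = 31.00 mol
mass = 31.00 × 32.00 = 992.0 g

992.0 g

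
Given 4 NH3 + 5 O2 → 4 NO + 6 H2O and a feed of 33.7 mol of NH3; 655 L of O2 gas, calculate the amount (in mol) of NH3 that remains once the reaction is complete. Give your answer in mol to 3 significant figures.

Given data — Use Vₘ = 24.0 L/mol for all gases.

11.9 mol

n(NH3) = 33.70 mol
n(O2) = 655.0 / 24.0 = 27.29 mol
n/ν → NH3: 8.425, O2: 5.458; O2 is limiting.
NH3 consumed = (4/5) × 27.29 = 21.83 mol
NH3 remaining = 33.70 − 21.83 = 11.87 mol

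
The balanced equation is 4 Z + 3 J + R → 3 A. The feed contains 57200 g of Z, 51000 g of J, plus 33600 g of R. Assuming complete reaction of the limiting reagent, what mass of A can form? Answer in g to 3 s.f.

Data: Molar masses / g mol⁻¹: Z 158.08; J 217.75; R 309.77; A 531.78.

n(Z) = 57200 / 158.08 = 361.8 mol
n(J) = 51000 / 217.75 = 234.2 mol
n(R) = 33600 / 309.77 = 108.5 mol
n/ν for Z = 361.8/4 = 90.45
n/ν for J = 234.2/3 = 78.07
n/ν for R = 108.5/1 = 108.5
Smallest n/ν is J → limiting reagent.
n(A) = (3/3) × 234.2 = 234.2 mol
mass = 234.2 × 531.78 = 124500 g

125000 g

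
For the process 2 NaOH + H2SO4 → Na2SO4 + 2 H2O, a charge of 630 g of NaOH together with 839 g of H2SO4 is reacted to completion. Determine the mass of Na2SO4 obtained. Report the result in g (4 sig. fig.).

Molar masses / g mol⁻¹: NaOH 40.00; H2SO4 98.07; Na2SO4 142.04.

n(NaOH) = 630.0 / 40.00 = 15.75 mol
n(H2SO4) = 839.0 / 98.07 = 8.555 mol
n/ν → NaOH: 7.875, H2SO4: 8.555; NaOH is limiting.
n(Na2SO4) = (1/2) × 15.75 = 7.875 mol
mass = 7.875 × 142.04 = 1119 g

1119 g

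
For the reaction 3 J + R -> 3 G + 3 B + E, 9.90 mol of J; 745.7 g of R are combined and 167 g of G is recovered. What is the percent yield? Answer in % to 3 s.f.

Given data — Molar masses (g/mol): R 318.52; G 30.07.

n(J) = 9.900 mol
n(R) = 745.7 / 318.52 = 2.341 mol
n/ν → J: 3.300, R: 2.341; R is limiting.
theoretical n(G) = (3/1) × 2.341 = 7.023 mol → 211.2 g
% yield = 167 / 211.2 × 100 = 79.07 %

79.1 %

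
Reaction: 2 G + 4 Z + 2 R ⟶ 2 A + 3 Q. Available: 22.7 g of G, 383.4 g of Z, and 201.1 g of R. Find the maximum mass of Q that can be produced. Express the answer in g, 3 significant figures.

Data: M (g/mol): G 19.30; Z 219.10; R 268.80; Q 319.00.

358 g

n(G) = 22.70 / 19.30 = 1.176 mol
n(Z) = 383.4 / 219.10 = 1.750 mol
n(R) = 201.1 / 268.80 = 0.7481 mol
n/ν for G = 1.176/2 = 0.5880
n/ν for Z = 1.750/4 = 0.4375
n/ν for R = 0.7481/2 = 0.3741
Smallest n/ν is R → limiting reagent.
n(Q) = (3/2) × 0.7481 = 1.122 mol
mass = 1.122 × 319.00 = 357.9 g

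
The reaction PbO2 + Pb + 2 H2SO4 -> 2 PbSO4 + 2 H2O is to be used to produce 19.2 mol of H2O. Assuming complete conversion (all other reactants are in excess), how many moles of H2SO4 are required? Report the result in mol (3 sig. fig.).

n(H2O) = 19.20 mol
n(H2SO4) = (2/2) × 19.20 = 19.20 mol

19.2 mol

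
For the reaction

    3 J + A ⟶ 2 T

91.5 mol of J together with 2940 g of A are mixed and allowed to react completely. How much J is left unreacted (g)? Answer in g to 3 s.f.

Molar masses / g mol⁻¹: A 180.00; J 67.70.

n(J) = 91.50 mol
n(A) = 2940 / 180.00 = 16.33 mol
n/ν → J: 30.50, A: 16.33; A is limiting.
J consumed = (3/1) × 16.33 = 48.99 mol
J remaining = 91.50 − 48.99 = 42.51 mol
mass = 42.51 × 67.70 = 2878 g

2880 g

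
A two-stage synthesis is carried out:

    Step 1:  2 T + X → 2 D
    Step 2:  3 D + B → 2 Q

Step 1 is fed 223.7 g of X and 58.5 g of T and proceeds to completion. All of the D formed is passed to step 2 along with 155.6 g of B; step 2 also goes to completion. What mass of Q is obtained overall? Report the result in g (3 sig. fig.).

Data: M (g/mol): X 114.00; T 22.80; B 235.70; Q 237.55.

314 g

Step 1:
n(X) = 223.7 / 114.00 = 1.962 mol
n(T) = 58.50 / 22.80 = 2.566 mol
n/ν → X: 1.962, T: 1.283; T is limiting.
n(D) produced = (2/2) × 2.566 = 2.566 mol
Step 2:
n(D) available = 2.566 mol
n(B) = 155.6 / 235.70 = 0.6602 mol
n/ν → D: 0.8553, B: 0.6602; B is limiting.
n(Q) = (2/1) × 0.6602 = 1.320 mol
mass = 1.320 × 237.55 = 313.6 g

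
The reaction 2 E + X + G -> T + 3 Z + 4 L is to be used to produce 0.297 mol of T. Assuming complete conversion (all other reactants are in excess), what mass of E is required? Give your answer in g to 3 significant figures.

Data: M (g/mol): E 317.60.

n(T) = 0.2970 mol
n(E) = (2/1) × 0.2970 = 0.5940 mol
mass = 0.5940 × 317.60 = 188.7 g

189 g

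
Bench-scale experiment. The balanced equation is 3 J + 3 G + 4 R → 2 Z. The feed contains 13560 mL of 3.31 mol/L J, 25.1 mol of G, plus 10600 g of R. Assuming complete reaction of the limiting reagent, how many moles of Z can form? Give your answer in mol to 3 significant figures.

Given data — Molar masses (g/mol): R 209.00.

n(J) = 3.31 × 13560/1000 = 44.88 mol
n(G) = 25.10 mol
n(R) = 10600 / 209.00 = 50.72 mol
n/ν for J = 44.88/3 = 14.96
n/ν for G = 25.10/3 = 8.367
n/ν for R = 50.72/4 = 12.68
Smallest n/ν is G → limiting reagent.
n(Z) = (2/3) × 25.10 = 16.73 mol

16.7 mol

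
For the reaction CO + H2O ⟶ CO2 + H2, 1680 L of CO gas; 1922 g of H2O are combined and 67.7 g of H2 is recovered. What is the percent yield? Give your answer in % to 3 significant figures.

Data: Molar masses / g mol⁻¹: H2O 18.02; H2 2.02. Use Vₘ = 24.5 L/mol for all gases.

n(CO) = 1680 / 24.5 = 68.57 mol
n(H2O) = 1922 / 18.02 = 106.7 mol
n/ν → CO: 68.57, H2O: 106.7; CO is limiting.
theoretical n(H2) = (1/1) × 68.57 = 68.57 mol → 138.5 g
% yield = 67.7 / 138.5 × 100 = 48.88 %

48.9 %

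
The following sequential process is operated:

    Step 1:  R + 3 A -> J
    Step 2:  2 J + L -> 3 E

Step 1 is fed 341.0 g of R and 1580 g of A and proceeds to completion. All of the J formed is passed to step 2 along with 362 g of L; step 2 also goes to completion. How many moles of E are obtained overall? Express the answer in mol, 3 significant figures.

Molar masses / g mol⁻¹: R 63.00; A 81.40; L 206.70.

Step 1:
n(R) = 341.0 / 63.00 = 5.413 mol
n(A) = 1580 / 81.40 = 19.41 mol
n/ν for R = 5.413/1 = 5.413
n/ν for A = 19.41/3 = 6.470
Smallest n/ν is R → limiting reagent.
n(J) produced = (1/1) × 5.413 = 5.413 mol
Step 2:
n(J) available = 5.413 mol
n(L) = 362.0 / 206.70 = 1.751 mol
n/ν for J = 5.413/2 = 2.707
n/ν for L = 1.751/1 = 1.751
Smallest n/ν is L → limiting reagent.
n(E) = (3/1) × 1.751 = 5.253 mol

5.25 mol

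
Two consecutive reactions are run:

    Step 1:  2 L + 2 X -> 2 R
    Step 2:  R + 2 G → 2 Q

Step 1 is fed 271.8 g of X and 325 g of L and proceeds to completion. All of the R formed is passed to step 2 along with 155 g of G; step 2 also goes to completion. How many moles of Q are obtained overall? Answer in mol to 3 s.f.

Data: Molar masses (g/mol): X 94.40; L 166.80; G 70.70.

Step 1:
n(X) = 271.8 / 94.40 = 2.879 mol
n(L) = 325.0 / 166.80 = 1.948 mol
n/ν for X = 2.879/2 = 1.440
n/ν for L = 1.948/2 = 0.9740
Smallest n/ν is L → limiting reagent.
n(R) produced = (2/2) × 1.948 = 1.948 mol
Step 2:
n(R) available = 1.948 mol
n(G) = 155.0 / 70.70 = 2.192 mol
n/ν for R = 1.948/1 = 1.948
n/ν for G = 2.192/2 = 1.096
Smallest n/ν is G → limiting reagent.
n(Q) = (2/2) × 2.192 = 2.192 mol

2.19 mol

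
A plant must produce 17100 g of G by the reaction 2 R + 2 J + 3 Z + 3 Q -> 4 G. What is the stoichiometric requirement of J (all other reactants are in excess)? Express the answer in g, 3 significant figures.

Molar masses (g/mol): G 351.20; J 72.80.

n(G) = 17100 / 351.20 = 48.69 mol
n(J) = (2/4) × 48.69 = 24.35 mol
mass = 24.35 × 72.80 = 1773 g

1770 g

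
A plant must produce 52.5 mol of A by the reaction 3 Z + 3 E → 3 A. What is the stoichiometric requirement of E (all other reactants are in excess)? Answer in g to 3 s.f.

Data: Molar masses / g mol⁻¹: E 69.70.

3660 g

n(A) = 52.50 mol
n(E) = (3/3) × 52.50 = 52.50 mol
mass = 52.50 × 69.70 = 3659 g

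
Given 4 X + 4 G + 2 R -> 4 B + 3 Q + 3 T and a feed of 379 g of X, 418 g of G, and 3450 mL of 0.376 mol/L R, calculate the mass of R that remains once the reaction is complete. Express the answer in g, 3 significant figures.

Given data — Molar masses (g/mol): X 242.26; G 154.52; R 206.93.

n(X) = 379.0 / 242.26 = 1.564 mol
n(G) = 418.0 / 154.52 = 2.705 mol
n(R) = 0.376 × 3450/1000 = 1.297 mol
n/ν for X = 1.564/4 = 0.3910
n/ν for G = 2.705/4 = 0.6763
n/ν for R = 1.297/2 = 0.6485
Smallest n/ν is X → limiting reagent.
R consumed = (2/4) × 1.564 = 0.7820 mol
R remaining = 1.297 − 0.7820 = 0.5150 mol
mass = 0.5150 × 206.93 = 106.6 g

107 g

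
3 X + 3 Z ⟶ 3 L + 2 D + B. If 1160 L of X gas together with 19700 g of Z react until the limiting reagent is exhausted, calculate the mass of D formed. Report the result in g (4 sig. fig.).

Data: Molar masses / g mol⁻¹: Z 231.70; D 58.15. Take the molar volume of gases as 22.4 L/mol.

n(X) = 1160 / 22.4 = 51.79 mol
n(Z) = 19700 / 231.70 = 85.02 mol
n/ν → X: 17.26, Z: 28.34; X is limiting.
n(D) = (2/3) × 51.79 = 34.53 mol
mass = 34.53 × 58.15 = 2008 g

2008 g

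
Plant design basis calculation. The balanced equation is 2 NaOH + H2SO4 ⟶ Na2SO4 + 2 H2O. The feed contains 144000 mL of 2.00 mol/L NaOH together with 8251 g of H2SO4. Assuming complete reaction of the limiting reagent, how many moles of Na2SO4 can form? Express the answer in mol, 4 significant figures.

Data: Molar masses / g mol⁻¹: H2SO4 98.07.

n(NaOH) = 2.00 × 144000/1000 = 288.0 mol
n(H2SO4) = 8251 / 98.07 = 84.13 mol
n/ν for NaOH = 288.0/2 = 144.0
n/ν for H2SO4 = 84.13/1 = 84.13
Smallest n/ν is H2SO4 → limiting reagent.
n(Na2SO4) = (1/1) × 84.13 = 84.13 mol

84.13 mol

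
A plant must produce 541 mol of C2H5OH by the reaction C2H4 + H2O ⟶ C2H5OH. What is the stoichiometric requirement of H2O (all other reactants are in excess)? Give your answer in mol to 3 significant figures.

n(C2H5OH) = 541.0 mol
n(H2O) = (1/1) × 541.0 = 541.0 mol

541 mol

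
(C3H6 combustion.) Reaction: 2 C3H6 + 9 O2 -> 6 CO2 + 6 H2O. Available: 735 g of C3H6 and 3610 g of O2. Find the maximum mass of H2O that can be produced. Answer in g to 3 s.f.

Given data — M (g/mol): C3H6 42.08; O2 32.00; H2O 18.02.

944 g

n(C3H6) = 735.0 / 42.08 = 17.47 mol
n(O2) = 3610 / 32.00 = 112.8 mol
n/ν for C3H6 = 17.47/2 = 8.735
n/ν for O2 = 112.8/9 = 12.53
Smallest n/ν is C3H6 → limiting reagent.
n(H2O) = (6/2) × 17.47 = 52.41 mol
mass = 52.41 × 18.02 = 944.4 g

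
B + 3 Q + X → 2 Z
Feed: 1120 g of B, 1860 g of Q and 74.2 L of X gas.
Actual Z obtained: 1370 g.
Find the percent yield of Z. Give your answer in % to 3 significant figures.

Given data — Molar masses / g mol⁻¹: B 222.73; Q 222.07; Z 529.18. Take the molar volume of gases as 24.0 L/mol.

n(B) = 1120 / 222.73 = 5.029 mol
n(Q) = 1860 / 222.07 = 8.376 mol
n(X) = 74.20 / 24.0 = 3.092 mol
n/ν → B: 5.029, Q: 2.792, X: 3.092; Q is limiting.
theoretical n(Z) = (2/3) × 8.376 = 5.584 mol → 2955 g
% yield = 1370 / 2955 × 100 = 46.36 %

46.4 %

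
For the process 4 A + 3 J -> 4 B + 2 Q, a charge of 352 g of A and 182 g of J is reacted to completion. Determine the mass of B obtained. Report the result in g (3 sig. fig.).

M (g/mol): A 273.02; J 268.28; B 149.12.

n(A) = 352.0 / 273.02 = 1.289 mol
n(J) = 182.0 / 268.28 = 0.6784 mol
n/ν for A = 1.289/4 = 0.3223
n/ν for J = 0.6784/3 = 0.2261
Smallest n/ν is J → limiting reagent.
n(B) = (4/3) × 0.6784 = 0.9045 mol
mass = 0.9045 × 149.12 = 134.9 g

135 g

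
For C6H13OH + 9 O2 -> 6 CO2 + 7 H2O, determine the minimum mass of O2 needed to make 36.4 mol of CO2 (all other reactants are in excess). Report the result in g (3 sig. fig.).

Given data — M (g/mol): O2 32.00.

1750 g

n(CO2) = 36.40 mol
n(O2) = (9/6) × 36.40 = 54.60 mol
mass = 54.60 × 32.00 = 1747 g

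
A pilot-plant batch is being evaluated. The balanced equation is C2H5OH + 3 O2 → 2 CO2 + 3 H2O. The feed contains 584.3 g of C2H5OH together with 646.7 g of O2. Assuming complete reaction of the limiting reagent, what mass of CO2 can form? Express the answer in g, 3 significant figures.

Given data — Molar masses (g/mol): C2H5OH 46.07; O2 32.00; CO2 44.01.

n(C2H5OH) = 584.3 / 46.07 = 12.68 mol
n(O2) = 646.7 / 32.00 = 20.21 mol
n/ν → C2H5OH: 12.68, O2: 6.737; O2 is limiting.
n(CO2) = (2/3) × 20.21 = 13.47 mol
mass = 13.47 × 44.01 = 592.8 g

593 g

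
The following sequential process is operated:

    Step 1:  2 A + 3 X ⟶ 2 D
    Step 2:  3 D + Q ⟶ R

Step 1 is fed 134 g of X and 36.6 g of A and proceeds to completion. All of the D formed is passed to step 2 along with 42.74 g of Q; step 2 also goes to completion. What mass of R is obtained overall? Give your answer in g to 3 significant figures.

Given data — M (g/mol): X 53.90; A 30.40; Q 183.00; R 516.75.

Step 1:
n(X) = 134.0 / 53.90 = 2.486 mol
n(A) = 36.60 / 30.40 = 1.204 mol
n/ν for X = 2.486/3 = 0.8287
n/ν for A = 1.204/2 = 0.6020
Smallest n/ν is A → limiting reagent.
n(D) produced = (2/2) × 1.204 = 1.204 mol
Step 2:
n(D) available = 1.204 mol
n(Q) = 42.74 / 183.00 = 0.2336 mol
n/ν for D = 1.204/3 = 0.4013
n/ν for Q = 0.2336/1 = 0.2336
Smallest n/ν is Q → limiting reagent.
n(R) = (1/1) × 0.2336 = 0.2336 mol
mass = 0.2336 × 516.75 = 120.7 g

121 g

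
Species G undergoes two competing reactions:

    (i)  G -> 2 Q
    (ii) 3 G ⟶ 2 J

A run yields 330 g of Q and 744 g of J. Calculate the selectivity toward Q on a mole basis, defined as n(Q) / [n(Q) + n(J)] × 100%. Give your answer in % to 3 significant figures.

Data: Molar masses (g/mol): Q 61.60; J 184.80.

n(Q) = 330 / 61.60 = 5.357 mol
n(J) = 744 / 184.80 = 4.026 mol
selectivity = 5.357/(5.357+4.026) × 100 = 57.09 %

57.1 %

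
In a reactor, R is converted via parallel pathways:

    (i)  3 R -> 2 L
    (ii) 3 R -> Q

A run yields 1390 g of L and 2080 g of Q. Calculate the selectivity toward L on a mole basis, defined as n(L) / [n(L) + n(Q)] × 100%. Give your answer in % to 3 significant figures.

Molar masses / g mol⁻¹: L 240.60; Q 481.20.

57.2 %

n(L) = 1390 / 240.60 = 5.777 mol
n(Q) = 2080 / 481.20 = 4.323 mol
selectivity = 5.777/(5.777+4.323) × 100 = 57.20 %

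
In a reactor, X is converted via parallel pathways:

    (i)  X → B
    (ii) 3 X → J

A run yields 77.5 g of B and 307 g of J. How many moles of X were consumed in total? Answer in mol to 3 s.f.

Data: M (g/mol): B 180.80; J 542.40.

n(B) = 77.5 / 180.80 = 0.4287 mol
n(J) = 307 / 542.40 = 0.5660 mol
n(X) via (i) = (1/1)×0.4287 = 0.4287 mol
n(X) via (ii) = (3/1)×0.5660 = 1.698 mol
total n(X) = 0.4287 + 1.698 = 2.127 mol

2.13 mol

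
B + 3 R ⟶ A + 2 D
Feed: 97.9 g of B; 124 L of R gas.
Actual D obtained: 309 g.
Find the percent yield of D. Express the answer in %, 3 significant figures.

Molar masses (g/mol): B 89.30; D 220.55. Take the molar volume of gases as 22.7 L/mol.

63.9 %

n(B) = 97.90 / 89.30 = 1.096 mol
n(R) = 124.0 / 22.7 = 5.463 mol
n/ν → B: 1.096, R: 1.821; B is limiting.
theoretical n(D) = (2/1) × 1.096 = 2.192 mol → 483.4 g
% yield = 309 / 483.4 × 100 = 63.92 %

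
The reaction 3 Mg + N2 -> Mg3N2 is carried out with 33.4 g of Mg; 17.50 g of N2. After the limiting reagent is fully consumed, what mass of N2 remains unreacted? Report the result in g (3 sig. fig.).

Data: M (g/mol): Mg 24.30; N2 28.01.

n(Mg) = 33.40 / 24.30 = 1.374 mol
n(N2) = 17.50 / 28.01 = 0.6248 mol
n/ν for Mg = 1.374/3 = 0.4580
n/ν for N2 = 0.6248/1 = 0.6248
Smallest n/ν is Mg → limiting reagent.
N2 consumed = (1/3) × 1.374 = 0.4580 mol
N2 remaining = 0.6248 − 0.4580 = 0.1668 mol
mass = 0.1668 × 28.01 = 4.672 g

4.67 g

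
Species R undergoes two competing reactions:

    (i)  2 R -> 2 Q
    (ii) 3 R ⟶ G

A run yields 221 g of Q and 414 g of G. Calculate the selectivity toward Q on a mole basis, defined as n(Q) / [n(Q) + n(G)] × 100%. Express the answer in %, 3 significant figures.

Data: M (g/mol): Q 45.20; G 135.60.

n(Q) = 221 / 45.20 = 4.889 mol
n(G) = 414 / 135.60 = 3.053 mol
selectivity = 4.889/(4.889+3.053) × 100 = 61.56 %

61.6 %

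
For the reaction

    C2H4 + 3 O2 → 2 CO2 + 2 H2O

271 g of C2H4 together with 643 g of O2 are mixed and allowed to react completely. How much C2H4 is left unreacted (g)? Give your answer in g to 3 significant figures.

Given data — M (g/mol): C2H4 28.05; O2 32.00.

n(C2H4) = 271.0 / 28.05 = 9.661 mol
n(O2) = 643.0 / 32.00 = 20.09 mol
n/ν for C2H4 = 9.661/1 = 9.661
n/ν for O2 = 20.09/3 = 6.697
Smallest n/ν is O2 → limiting reagent.
C2H4 consumed = (1/3) × 20.09 = 6.697 mol
C2H4 remaining = 9.661 − 6.697 = 2.964 mol
mass = 2.964 × 28.05 = 83.14 g

83.1 g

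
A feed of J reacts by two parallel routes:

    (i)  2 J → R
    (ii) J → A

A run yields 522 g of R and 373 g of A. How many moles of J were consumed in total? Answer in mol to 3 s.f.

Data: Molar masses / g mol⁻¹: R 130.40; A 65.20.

n(R) = 522 / 130.40 = 4.003 mol
n(A) = 373 / 65.20 = 5.721 mol
n(J) via (i) = (2/1)×4.003 = 8.006 mol
n(J) via (ii) = (1/1)×5.721 = 5.721 mol
total n(J) = 8.006 + 5.721 = 13.73 mol

13.7 mol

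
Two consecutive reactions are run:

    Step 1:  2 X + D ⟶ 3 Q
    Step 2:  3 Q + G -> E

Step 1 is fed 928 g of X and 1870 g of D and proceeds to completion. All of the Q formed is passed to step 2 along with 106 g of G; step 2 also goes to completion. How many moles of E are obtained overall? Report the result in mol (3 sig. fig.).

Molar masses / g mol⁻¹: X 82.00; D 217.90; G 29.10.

Step 1:
n(X) = 928.0 / 82.00 = 11.32 mol
n(D) = 1870 / 217.90 = 8.582 mol
n/ν → X: 5.660, D: 8.582; X is limiting.
n(Q) produced = (3/2) × 11.32 = 16.98 mol
Step 2:
n(Q) available = 16.98 mol
n(G) = 106.0 / 29.10 = 3.643 mol
n/ν → Q: 5.660, G: 3.643; G is limiting.
n(E) = (1/1) × 3.643 = 3.643 mol

3.64 mol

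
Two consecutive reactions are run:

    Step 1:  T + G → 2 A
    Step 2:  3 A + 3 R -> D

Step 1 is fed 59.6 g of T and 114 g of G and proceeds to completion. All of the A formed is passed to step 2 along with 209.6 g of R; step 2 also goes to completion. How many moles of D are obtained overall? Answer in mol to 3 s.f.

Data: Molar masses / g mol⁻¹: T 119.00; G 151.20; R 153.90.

0.334 mol

Step 1:
n(T) = 59.60 / 119.00 = 0.5008 mol
n(G) = 114.0 / 151.20 = 0.7540 mol
n/ν → T: 0.5008, G: 0.7540; T is limiting.
n(A) produced = (2/1) × 0.5008 = 1.002 mol
Step 2:
n(A) available = 1.002 mol
n(R) = 209.6 / 153.90 = 1.362 mol
n/ν → A: 0.3340, R: 0.4540; A is limiting.
n(D) = (1/3) × 1.002 = 0.3340 mol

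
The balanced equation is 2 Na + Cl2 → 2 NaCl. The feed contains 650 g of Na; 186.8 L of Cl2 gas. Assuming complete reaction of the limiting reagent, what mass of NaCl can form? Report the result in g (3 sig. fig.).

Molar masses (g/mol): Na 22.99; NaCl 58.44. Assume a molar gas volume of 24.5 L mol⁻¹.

n(Na) = 650.0 / 22.99 = 28.27 mol
n(Cl2) = 186.8 / 24.5 = 7.624 mol
n/ν for Na = 28.27/2 = 14.14
n/ν for Cl2 = 7.624/1 = 7.624
Smallest n/ν is Cl2 → limiting reagent.
n(NaCl) = (2/1) × 7.624 = 15.25 mol
mass = 15.25 × 58.44 = 891.2 g

891 g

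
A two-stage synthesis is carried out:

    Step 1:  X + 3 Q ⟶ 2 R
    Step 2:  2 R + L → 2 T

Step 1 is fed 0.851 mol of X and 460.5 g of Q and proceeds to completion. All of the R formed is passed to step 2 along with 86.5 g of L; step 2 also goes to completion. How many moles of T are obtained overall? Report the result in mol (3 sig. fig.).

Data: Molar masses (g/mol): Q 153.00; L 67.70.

1.70 mol

Step 1:
n(X) = 0.8510 mol
n(Q) = 460.5 / 153.00 = 3.010 mol
n/ν → X: 0.8510, Q: 1.003; X is limiting.
n(R) produced = (2/1) × 0.8510 = 1.702 mol
Step 2:
n(R) available = 1.702 mol
n(L) = 86.50 / 67.70 = 1.278 mol
n/ν → R: 0.8510, L: 1.278; R is limiting.
n(T) = (2/2) × 1.702 = 1.702 mol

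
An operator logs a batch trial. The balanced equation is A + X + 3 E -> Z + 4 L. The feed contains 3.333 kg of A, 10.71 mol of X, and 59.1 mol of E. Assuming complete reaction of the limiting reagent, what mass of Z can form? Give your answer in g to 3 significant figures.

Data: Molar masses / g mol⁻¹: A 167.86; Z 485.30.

n(A) = 3.333×1000 / 167.86 = 19.86 mol
n(X) = 10.71 mol
n(E) = 59.10 mol
n/ν for A = 19.86/1 = 19.86
n/ν for X = 10.71/1 = 10.71
n/ν for E = 59.10/3 = 19.70
Smallest n/ν is X → limiting reagent.
n(Z) = (1/1) × 10.71 = 10.71 mol
mass = 10.71 × 485.30 = 5198 g

5200 g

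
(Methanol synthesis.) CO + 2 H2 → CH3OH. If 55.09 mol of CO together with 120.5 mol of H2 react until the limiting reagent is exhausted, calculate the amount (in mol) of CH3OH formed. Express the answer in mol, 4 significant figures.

n(CO) = 55.09 mol
n(H2) = 120.5 mol
n/ν → CO: 55.09, H2: 60.25; CO is limiting.
n(CH3OH) = (1/1) × 55.09 = 55.09 mol

55.09 mol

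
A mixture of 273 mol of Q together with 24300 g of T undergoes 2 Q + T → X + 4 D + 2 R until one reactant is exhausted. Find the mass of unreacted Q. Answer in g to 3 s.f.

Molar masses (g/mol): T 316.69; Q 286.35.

n(Q) = 273.0 mol
n(T) = 24300 / 316.69 = 76.73 mol
n/ν → Q: 136.5, T: 76.73; T is limiting.
Q consumed = (2/1) × 76.73 = 153.5 mol
Q remaining = 273.0 − 153.5 = 119.5 mol
mass = 119.5 × 286.35 = 34220 g

34200 g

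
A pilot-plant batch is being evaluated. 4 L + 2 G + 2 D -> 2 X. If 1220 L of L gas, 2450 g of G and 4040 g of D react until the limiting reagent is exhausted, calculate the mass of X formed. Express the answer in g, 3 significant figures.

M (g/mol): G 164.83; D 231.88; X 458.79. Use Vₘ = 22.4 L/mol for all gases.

n(L) = 1220 / 22.4 = 54.46 mol
n(G) = 2450 / 164.83 = 14.86 mol
n(D) = 4040 / 231.88 = 17.42 mol
n/ν for L = 54.46/4 = 13.62
n/ν for G = 14.86/2 = 7.430
n/ν for D = 17.42/2 = 8.710
Smallest n/ν is G → limiting reagent.
n(X) = (2/2) × 14.86 = 14.86 mol
mass = 14.86 × 458.79 = 6818 g

6820 g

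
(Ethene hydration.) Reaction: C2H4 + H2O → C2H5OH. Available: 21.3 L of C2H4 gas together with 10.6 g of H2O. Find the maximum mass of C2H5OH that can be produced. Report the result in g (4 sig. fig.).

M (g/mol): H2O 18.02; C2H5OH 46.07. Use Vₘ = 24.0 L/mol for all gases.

n(C2H4) = 21.30 / 24.0 = 0.8875 mol
n(H2O) = 10.60 / 18.02 = 0.5882 mol
n/ν for C2H4 = 0.8875/1 = 0.8875
n/ν for H2O = 0.5882/1 = 0.5882
Smallest n/ν is H2O → limiting reagent.
n(C2H5OH) = (1/1) × 0.5882 = 0.5882 mol
mass = 0.5882 × 46.07 = 27.10 g

27.10 g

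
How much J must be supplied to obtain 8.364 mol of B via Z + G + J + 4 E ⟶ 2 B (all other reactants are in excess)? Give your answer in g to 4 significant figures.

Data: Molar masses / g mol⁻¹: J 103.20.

n(B) = 8.364 mol
n(J) = (1/2) × 8.364 = 4.182 mol
mass = 4.182 × 103.20 = 431.6 g

431.6 g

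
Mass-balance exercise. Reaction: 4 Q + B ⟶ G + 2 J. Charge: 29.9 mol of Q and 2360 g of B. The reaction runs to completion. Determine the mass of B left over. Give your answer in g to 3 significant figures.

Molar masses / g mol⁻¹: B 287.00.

n(Q) = 29.90 mol
n(B) = 2360 / 287.00 = 8.223 mol
n/ν for Q = 29.90/4 = 7.475
n/ν for B = 8.223/1 = 8.223
Smallest n/ν is Q → limiting reagent.
B consumed = (1/4) × 29.90 = 7.475 mol
B remaining = 8.223 − 7.475 = 0.7480 mol
mass = 0.7480 × 287.00 = 214.7 g

215 g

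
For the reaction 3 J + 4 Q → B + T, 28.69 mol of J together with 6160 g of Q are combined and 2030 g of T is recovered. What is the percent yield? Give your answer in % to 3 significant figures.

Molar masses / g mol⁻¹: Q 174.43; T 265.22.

86.7 %

n(J) = 28.69 mol
n(Q) = 6160 / 174.43 = 35.32 mol
n/ν → J: 9.563, Q: 8.830; Q is limiting.
theoretical n(T) = (1/4) × 35.32 = 8.830 mol → 2342 g
% yield = 2030 / 2342 × 100 = 86.68 %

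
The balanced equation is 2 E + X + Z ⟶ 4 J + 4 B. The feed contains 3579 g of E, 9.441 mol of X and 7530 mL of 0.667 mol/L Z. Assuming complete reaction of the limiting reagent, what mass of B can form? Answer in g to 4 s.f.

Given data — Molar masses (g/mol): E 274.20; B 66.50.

1336 g

n(E) = 3579 / 274.20 = 13.05 mol
n(X) = 9.441 mol
n(Z) = 0.667 × 7530/1000 = 5.023 mol
n/ν for E = 13.05/2 = 6.525
n/ν for X = 9.441/1 = 9.441
n/ν for Z = 5.023/1 = 5.023
Smallest n/ν is Z → limiting reagent.
n(B) = (4/1) × 5.023 = 20.09 mol
mass = 20.09 × 66.50 = 1336 g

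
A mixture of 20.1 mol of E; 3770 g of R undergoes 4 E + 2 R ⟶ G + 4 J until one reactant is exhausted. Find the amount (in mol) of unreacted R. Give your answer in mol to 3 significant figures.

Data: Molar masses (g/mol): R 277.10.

n(E) = 20.10 mol
n(R) = 3770 / 277.10 = 13.61 mol
n/ν for E = 20.10/4 = 5.025
n/ν for R = 13.61/2 = 6.805
Smallest n/ν is E → limiting reagent.
R consumed = (2/4) × 20.10 = 10.05 mol
R remaining = 13.61 − 10.05 = 3.560 mol

3.56 mol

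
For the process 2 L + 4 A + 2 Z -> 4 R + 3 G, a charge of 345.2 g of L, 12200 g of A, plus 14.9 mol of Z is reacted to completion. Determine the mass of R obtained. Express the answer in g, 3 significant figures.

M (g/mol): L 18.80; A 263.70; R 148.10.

n(L) = 345.2 / 18.80 = 18.36 mol
n(A) = 12200 / 263.70 = 46.26 mol
n(Z) = 14.90 mol
n/ν for L = 18.36/2 = 9.180
n/ν for A = 46.26/4 = 11.57
n/ν for Z = 14.90/2 = 7.450
Smallest n/ν is Z → limiting reagent.
n(R) = (4/2) × 14.90 = 29.80 mol
mass = 29.80 × 148.10 = 4413 g

4410 g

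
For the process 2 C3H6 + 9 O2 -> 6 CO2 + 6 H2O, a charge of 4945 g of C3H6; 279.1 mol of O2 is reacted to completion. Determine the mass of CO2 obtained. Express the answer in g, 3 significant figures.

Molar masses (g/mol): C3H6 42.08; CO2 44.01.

8190 g

n(C3H6) = 4945 / 42.08 = 117.5 mol
n(O2) = 279.1 mol
n/ν for C3H6 = 117.5/2 = 58.75
n/ν for O2 = 279.1/9 = 31.01
Smallest n/ν is O2 → limiting reagent.
n(CO2) = (6/9) × 279.1 = 186.1 mol
mass = 186.1 × 44.01 = 8190 g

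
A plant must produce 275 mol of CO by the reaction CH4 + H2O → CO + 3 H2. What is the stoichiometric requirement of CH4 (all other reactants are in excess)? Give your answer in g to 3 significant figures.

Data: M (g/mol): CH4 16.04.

n(CO) = 275.0 mol
n(CH4) = (1/1) × 275.0 = 275.0 mol
mass = 275.0 × 16.04 = 4411 g

4410 g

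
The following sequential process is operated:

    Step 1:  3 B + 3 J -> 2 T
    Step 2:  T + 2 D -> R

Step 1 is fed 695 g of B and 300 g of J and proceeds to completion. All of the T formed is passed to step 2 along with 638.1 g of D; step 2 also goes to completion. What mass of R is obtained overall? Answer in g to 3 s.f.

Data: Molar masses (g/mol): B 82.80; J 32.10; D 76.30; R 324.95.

Step 1:
n(B) = 695.0 / 82.80 = 8.394 mol
n(J) = 300.0 / 32.10 = 9.346 mol
n/ν for B = 8.394/3 = 2.798
n/ν for J = 9.346/3 = 3.115
Smallest n/ν is B → limiting reagent.
n(T) produced = (2/3) × 8.394 = 5.596 mol
Step 2:
n(T) available = 5.596 mol
n(D) = 638.1 / 76.30 = 8.363 mol
n/ν for T = 5.596/1 = 5.596
n/ν for D = 8.363/2 = 4.182
Smallest n/ν is D → limiting reagent.
n(R) = (1/2) × 8.363 = 4.182 mol
mass = 4.182 × 324.95 = 1359 g

1360 g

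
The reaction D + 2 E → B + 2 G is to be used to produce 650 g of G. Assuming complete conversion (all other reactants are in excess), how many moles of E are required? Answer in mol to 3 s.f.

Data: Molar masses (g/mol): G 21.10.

30.8 mol

n(G) = 650 / 21.10 = 30.81 mol
n(E) = (2/2) × 30.81 = 30.81 mol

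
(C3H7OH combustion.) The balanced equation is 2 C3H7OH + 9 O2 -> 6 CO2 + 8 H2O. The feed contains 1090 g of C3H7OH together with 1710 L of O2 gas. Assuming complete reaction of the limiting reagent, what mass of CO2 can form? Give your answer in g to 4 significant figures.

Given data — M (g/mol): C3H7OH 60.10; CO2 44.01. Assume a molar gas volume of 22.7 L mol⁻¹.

2210 g

n(C3H7OH) = 1090 / 60.10 = 18.14 mol
n(O2) = 1710 / 22.7 = 75.33 mol
n/ν for C3H7OH = 18.14/2 = 9.070
n/ν for O2 = 75.33/9 = 8.370
Smallest n/ν is O2 → limiting reagent.
n(CO2) = (6/9) × 75.33 = 50.22 mol
mass = 50.22 × 44.01 = 2210 g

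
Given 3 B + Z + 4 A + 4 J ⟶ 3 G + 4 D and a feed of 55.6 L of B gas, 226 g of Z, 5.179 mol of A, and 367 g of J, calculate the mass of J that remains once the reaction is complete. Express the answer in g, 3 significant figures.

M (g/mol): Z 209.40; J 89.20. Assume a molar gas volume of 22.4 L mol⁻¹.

71.8 g

n(B) = 55.60 / 22.4 = 2.482 mol
n(Z) = 226.0 / 209.40 = 1.079 mol
n(A) = 5.179 mol
n(J) = 367.0 / 89.20 = 4.114 mol
n/ν for B = 2.482/3 = 0.8273
n/ν for Z = 1.079/1 = 1.079
n/ν for A = 5.179/4 = 1.295
n/ν for J = 4.114/4 = 1.029
Smallest n/ν is B → limiting reagent.
J consumed = (4/3) × 2.482 = 3.309 mol
J remaining = 4.114 − 3.309 = 0.8050 mol
mass = 0.8050 × 89.20 = 71.81 g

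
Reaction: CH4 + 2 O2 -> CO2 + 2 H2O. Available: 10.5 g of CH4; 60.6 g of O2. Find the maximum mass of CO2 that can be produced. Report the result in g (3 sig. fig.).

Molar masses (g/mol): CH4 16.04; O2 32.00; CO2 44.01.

28.8 g

n(CH4) = 10.50 / 16.04 = 0.6546 mol
n(O2) = 60.60 / 32.00 = 1.894 mol
n/ν for CH4 = 0.6546/1 = 0.6546
n/ν for O2 = 1.894/2 = 0.9470
Smallest n/ν is CH4 → limiting reagent.
n(CO2) = (1/1) × 0.6546 = 0.6546 mol
mass = 0.6546 × 44.01 = 28.81 g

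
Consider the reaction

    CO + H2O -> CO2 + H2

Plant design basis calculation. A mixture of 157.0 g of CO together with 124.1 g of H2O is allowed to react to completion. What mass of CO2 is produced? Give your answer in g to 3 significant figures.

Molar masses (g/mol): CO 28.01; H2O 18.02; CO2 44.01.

n(CO) = 157.0 / 28.01 = 5.605 mol
n(H2O) = 124.1 / 18.02 = 6.887 mol
n/ν → CO: 5.605, H2O: 6.887; CO is limiting.
n(CO2) = (1/1) × 5.605 = 5.605 mol
mass = 5.605 × 44.01 = 246.7 g

247 g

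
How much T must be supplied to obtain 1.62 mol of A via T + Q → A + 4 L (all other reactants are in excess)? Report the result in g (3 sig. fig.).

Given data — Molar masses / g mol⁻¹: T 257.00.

n(A) = 1.620 mol
n(T) = (1/1) × 1.620 = 1.620 mol
mass = 1.620 × 257.00 = 416.3 g

416 g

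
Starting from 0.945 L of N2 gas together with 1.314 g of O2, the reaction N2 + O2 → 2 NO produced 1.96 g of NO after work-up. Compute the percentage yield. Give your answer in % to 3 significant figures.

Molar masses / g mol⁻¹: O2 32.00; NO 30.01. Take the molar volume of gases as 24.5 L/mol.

n(N2) = 0.9450 / 24.5 = 0.03857 mol
n(O2) = 1.314 / 32.00 = 0.04106 mol
n/ν → N2: 0.03857, O2: 0.04106; N2 is limiting.
theoretical n(NO) = (2/1) × 0.03857 = 0.07714 mol → 2.315 g
% yield = 1.96 / 2.315 × 100 = 84.67 %

84.7 %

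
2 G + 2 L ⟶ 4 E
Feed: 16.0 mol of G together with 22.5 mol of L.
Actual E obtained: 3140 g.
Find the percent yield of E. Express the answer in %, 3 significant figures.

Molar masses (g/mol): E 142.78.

n(G) = 16.00 mol
n(L) = 22.50 mol
n/ν for G = 16.00/2 = 8.000
n/ν for L = 22.50/2 = 11.25
Smallest n/ν is G → limiting reagent.
theoretical n(E) = (4/2) × 16.00 = 32.00 mol → 4569 g
% yield = 3140 / 4569 × 100 = 68.72 %

68.7 %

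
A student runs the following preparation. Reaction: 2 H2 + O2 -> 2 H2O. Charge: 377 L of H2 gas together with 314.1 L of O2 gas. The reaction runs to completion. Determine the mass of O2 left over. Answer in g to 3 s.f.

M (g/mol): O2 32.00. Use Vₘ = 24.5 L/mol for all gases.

164 g

n(H2) = 377.0 / 24.5 = 15.39 mol
n(O2) = 314.1 / 24.5 = 12.82 mol
n/ν for H2 = 15.39/2 = 7.695
n/ν for O2 = 12.82/1 = 12.82
Smallest n/ν is H2 → limiting reagent.
O2 consumed = (1/2) × 15.39 = 7.695 mol
O2 remaining = 12.82 − 7.695 = 5.125 mol
mass = 5.125 × 32.00 = 164.0 g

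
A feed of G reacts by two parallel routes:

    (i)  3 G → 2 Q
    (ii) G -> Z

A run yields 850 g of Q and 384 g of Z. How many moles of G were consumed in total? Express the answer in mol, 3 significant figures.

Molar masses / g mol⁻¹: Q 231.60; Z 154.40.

n(Q) = 850 / 231.60 = 3.670 mol
n(Z) = 384 / 154.40 = 2.487 mol
n(G) via (i) = (3/2)×3.670 = 5.505 mol
n(G) via (ii) = (1/1)×2.487 = 2.487 mol
total n(G) = 5.505 + 2.487 = 7.992 mol

7.99 mol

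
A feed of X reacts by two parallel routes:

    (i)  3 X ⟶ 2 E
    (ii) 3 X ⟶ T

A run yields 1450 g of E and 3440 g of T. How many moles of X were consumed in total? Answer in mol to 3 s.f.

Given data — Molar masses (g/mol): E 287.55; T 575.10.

25.5 mol

n(E) = 1450 / 287.55 = 5.043 mol
n(T) = 3440 / 575.10 = 5.982 mol
n(X) via (i) = (3/2)×5.043 = 7.565 mol
n(X) via (ii) = (3/1)×5.982 = 17.95 mol
total n(X) = 7.565 + 17.95 = 25.52 mol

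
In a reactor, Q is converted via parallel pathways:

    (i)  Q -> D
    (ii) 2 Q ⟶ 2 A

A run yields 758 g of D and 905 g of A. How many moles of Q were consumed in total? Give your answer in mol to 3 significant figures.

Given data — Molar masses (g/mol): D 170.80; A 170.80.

9.74 mol

n(D) = 758 / 170.80 = 4.438 mol
n(A) = 905 / 170.80 = 5.299 mol
n(Q) via (i) = (1/1)×4.438 = 4.438 mol
n(Q) via (ii) = (2/2)×5.299 = 5.299 mol
total n(Q) = 4.438 + 5.299 = 9.737 mol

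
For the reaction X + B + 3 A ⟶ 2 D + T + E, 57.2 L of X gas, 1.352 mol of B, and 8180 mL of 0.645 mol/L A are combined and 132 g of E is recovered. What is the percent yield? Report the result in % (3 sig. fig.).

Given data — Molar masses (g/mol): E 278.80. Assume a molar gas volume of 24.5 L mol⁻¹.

n(X) = 57.20 / 24.5 = 2.335 mol
n(B) = 1.352 mol
n(A) = 0.645 × 8180/1000 = 5.276 mol
n/ν for X = 2.335/1 = 2.335
n/ν for B = 1.352/1 = 1.352
n/ν for A = 5.276/3 = 1.759
Smallest n/ν is B → limiting reagent.
theoretical n(E) = (1/1) × 1.352 = 1.352 mol → 376.9 g
% yield = 132 / 376.9 × 100 = 35.02 %

35.0 %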